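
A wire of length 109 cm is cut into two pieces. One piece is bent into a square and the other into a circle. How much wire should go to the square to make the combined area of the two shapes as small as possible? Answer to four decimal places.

61.0508

Let x be the length used for the square. Square side x/4; circle radius (109−x)/(2π).
A(x) = (x/4)² + π·((109−x)/(2π))² = x²/16 + (109−x)²/(4π) for 0 ≤ x ≤ 109. A'(x) = x/8 − (109−x)/(2π) = 0 gives x = 4·109/(π+4) ≈ 61.0508.
A'' = 1/8 + 1/(2π) > 0, so this gives the minimum combined area; x ≈ 61.0508 cm to the square.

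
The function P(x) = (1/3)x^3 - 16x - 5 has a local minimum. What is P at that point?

-143/3

Critical points: P'(x) = x^2 - 16 vanishes at x = -4, 4.
Second-derivative test with P''(x) = 2x: P''(-4) = -8 < 0 ⇒ local maximum; P''(4) = 8 > 0 ⇒ local minimum.
The local minimum is P(4) = -143/3.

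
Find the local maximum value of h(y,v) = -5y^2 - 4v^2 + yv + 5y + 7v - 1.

301/79

∂h/∂y = -10y + v + 5 = 0 and ∂h/∂v = y - 8v + 7 = 0, so (y, v) = (47/79, 75/79).
The Hessian has h_{yy} = -10, h_{vv} = -8, h_{yv} = 1, giving D = 79 > 0 with h_{yy} < 0, so the point is a local maximum.
h(47/79, 75/79) = 301/79.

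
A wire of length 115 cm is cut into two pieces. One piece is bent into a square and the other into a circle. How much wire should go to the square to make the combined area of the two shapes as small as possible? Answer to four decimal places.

Let x be the length used for the square. Square side x/4; circle radius (115−x)/(2π).
A(x) = (x/4)² + π·((115−x)/(2π))² = x²/16 + (115−x)²/(4π) for 0 ≤ x ≤ 115. A'(x) = x/8 − (115−x)/(2π) = 0 gives x = 4·115/(π+4) ≈ 64.4114.
A'' = 1/8 + 1/(2π) > 0, so this gives the minimum combined area; x ≈ 64.4114 cm to the square.

64.4114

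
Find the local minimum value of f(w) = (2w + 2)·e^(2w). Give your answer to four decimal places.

-0.0498

Differentiating with the product rule gives f'(w) = (4w + 6)·e^(2w). Since e^(2w) > 0, the only critical point is w = -3/2.
f''(-3/2) has the same sign as 4 > 0, so this is a local minimum.
f(-3/2) = (-1)·e^(-3) ≈ -0.0498.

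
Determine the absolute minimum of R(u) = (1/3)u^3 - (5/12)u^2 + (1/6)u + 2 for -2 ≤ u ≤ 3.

-8/3

Differentiating, R'(u) = u^2 - (5/6)u + 1/6; which vanishes at u = 1/3 and u = 1/2.
Evaluating at the critical points and endpoints: R(-2) = -8/3,  R(1/3) = 655/324,  R(1/2) = 97/48,  R(3) = 31/4.
Hence the absolute minimum is -8/3 at u = -2.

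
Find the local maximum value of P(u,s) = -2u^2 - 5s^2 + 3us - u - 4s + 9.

∂P/∂u = -4u + 3s - 1 = 0 and ∂P/∂s = 3u - 10s - 4 = 0, so (u, s) = (-22/31, -19/31).
The Hessian has P_{uu} = -4, P_{ss} = -10, P_{us} = 3, giving D = 31 > 0 with P_{uu} < 0, so the point is a local maximum.
P(-22/31, -19/31) = 328/31.

328/31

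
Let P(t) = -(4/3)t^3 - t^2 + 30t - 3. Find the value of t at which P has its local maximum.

P'(t) = -4t^2 - 2t + 30. Setting P'(t) = 0 gives t ∈ {-3, 5/2}.
Since P''(t) = -8t - 2, we get P''(-3) = 22 > 0 ⇒ local minimum; P''(5/2) = -22 < 0 ⇒ local maximum.
The local maximum is P(5/2) = 539/12.

5/2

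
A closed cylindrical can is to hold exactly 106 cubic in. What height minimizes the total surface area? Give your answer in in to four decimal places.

5.1295

With radius r and height h, πr²h = 106 so h = 106/(πr²), and S(r) = 2πr² + 2πrh = 2πr² + 2·106/r.
S'(r) = 4πr − 2·106/r² = 0 ⇒ r³ = 106/(2π), so r ≈ 2.5647 and h = 2r ≈ 5.1295.
S''(r) = 4π + 4·106/r³ > 0, so this is the minimum; S ≈ 123.9896.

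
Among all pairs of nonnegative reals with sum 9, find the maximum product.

81/4

With x + y = 9, the product is P(x) = x(9 − x).
P'(x) = 9 − 2x = 0 gives x = 9/2; P'' = −2 < 0, so this is the maximum.
P = 9/2·9/2 = 81/4.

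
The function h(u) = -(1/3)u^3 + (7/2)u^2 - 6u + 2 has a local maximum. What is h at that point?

20

h'(u) = -u^2 + 7u - 6. Setting h'(u) = 0 gives u ∈ {1, 6}.
Since h''(u) = -2u + 7, we get h''(1) = 5 > 0 ⇒ local minimum; h''(6) = -5 < 0 ⇒ local maximum.
Thus h has its local maximum at u = 6, with value 20.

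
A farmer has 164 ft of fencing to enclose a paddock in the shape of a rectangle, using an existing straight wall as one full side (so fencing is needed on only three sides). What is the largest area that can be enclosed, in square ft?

3362

Let the sides perpendicular to the wall have length x and the parallel side y, so 2x + y = 164 and the area is A = xy = x(164 − 2x).
A'(x) = 164 − 4x = 0 gives x = 41, and A''(x) = −4 < 0 confirms a maximum.
Then y = 164 − 2·41 = 82 and A = 3362.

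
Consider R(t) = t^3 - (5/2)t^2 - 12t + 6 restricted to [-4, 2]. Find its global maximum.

Differentiating, R'(t) = 3t^2 - 5t - 12; whose only zero in [-4, 2] is t = -4/3.
Compare values at every candidate in [-4, 2]: R(-4) = -50; R(-4/3) = 410/27; R(2) = -20.
So the maximum is R(-4/3) = 410/27.

410/27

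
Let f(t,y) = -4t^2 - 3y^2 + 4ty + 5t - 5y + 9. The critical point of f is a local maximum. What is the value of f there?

∂f/∂t = -8t + 4y + 5 = 0 and ∂f/∂y = 4t - 6y - 5 = 0, so (t, y) = (5/16, -5/8).
The Hessian has f_{tt} = -8, f_{yy} = -6, f_{ty} = 4, giving D = 32 > 0 with f_{tt} < 0, so the point is a local maximum.
f(5/16, -5/8) = 363/32.

363/32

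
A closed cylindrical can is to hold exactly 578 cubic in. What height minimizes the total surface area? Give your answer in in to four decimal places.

9.0284

With radius r and height h, πr²h = 578 so h = 578/(πr²), and S(r) = 2πr² + 2πrh = 2πr² + 2·578/r.
S'(r) = 4πr − 2·578/r² = 0 ⇒ r³ = 578/(2π), so r ≈ 4.5142 and h = 2r ≈ 9.0284.
S''(r) = 4π + 4·578/r³ > 0, so this is the minimum; S ≈ 384.1196.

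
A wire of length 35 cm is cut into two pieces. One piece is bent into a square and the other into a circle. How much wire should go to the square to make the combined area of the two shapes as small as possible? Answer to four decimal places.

Let x be the length used for the square. Square side x/4; circle radius (35−x)/(2π).
A(x) = (x/4)² + π·((35−x)/(2π))² = x²/16 + (35−x)²/(4π) for 0 ≤ x ≤ 35. A'(x) = x/8 − (35−x)/(2π) = 0 gives x = 4·35/(π+4) ≈ 19.6035.
A'' = 1/8 + 1/(2π) > 0, so this gives the minimum combined area; x ≈ 19.6035 cm to the square.

19.6035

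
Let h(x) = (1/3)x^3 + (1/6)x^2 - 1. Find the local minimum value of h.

-1

Critical points: h'(x) = x^2 + (1/3)x vanishes at x = -1/3, 0.
h''(x) = 2x + 1/3. h''(-1/3) = -1/3 < 0 ⇒ local maximum; h''(0) = 1/3 > 0 ⇒ local minimum.
Thus h has its local minimum at x = 0, with value -1.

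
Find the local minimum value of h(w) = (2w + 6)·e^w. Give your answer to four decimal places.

-0.0366

h'(w) = 2·e^w + (2w + 6)·1·e^w = (2w + 8)·e^w. Since e^w > 0, the only critical point is w = -4.
h''(-4) has the same sign as 2 > 0, so this is a local minimum.
h(-4) = (-2)·e^(-4) ≈ -0.0366.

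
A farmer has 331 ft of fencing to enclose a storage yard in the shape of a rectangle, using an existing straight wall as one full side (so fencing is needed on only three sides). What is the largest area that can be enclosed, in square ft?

109561/8

Let the sides perpendicular to the wall have length x and the parallel side y, so 2x + y = 331 and the area is A = xy = x(331 − 2x).
A'(x) = 331 − 4x = 0 gives x = 331/4, and A''(x) = −4 < 0 confirms a maximum.
Then y = 331 − 2·331/4 = 331/2 and A = 109561/8.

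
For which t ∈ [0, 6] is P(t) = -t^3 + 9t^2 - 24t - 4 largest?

0

The derivative is -3t^2 + 18t - 24, which vanishes at t = 2 and t = 4.
Evaluating at the critical points and endpoints: P(0) = -4,  P(2) = -24,  P(4) = -20,  P(6) = -40.
So the maximum is P(0) = -4.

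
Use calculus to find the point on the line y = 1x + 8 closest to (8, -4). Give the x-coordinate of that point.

Minimize D(x)^2 = (x - 8)^2 + (x + 12)^2.
d/dx[D^2] = 2(x - 8) + 2·1·(x + 12) = 0 ⇒ x = -2.
Then y = 6 and the distance is √(200) ≈ 14.1421.

-2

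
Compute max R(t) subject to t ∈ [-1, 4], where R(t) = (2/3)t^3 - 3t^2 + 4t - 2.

26/3

Differentiating, R'(t) = 2t^2 - 6t + 4; which vanishes at t = 1 and t = 2.
Compare values at every candidate in [-1, 4]: R(-1) = -29/3; R(1) = -1/3; R(2) = -2/3; R(4) = 26/3.
Hence the absolute maximum is 26/3 at t = 4.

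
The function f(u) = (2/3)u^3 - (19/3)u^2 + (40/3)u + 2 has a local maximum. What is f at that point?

f'(u) = 2u^2 - (38/3)u + 40/3 = 0 at u = 4/3, 5.
f''(u) = 4u - 38/3. f''(4/3) = -22/3 < 0 ⇒ local maximum; f''(5) = 22/3 > 0 ⇒ local minimum.
Thus f has its local maximum at u = 4/3, with value 818/81.

818/81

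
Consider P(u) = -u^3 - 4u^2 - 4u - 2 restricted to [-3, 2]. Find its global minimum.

-34

P'(u) = -3u^2 - 8u - 4, which vanishes at u = -2 and u = -2/3.
Evaluating at the critical points and endpoints: P(-3) = 1,  P(-2) = -2,  P(-2/3) = -22/27,  P(2) = -34.
The minimum over the interval is -34, attained at u = 2.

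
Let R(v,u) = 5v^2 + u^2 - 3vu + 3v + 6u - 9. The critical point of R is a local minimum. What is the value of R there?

∂R/∂v = 10v - 3u + 3 = 0 and ∂R/∂u = -3v + 2u + 6 = 0, so (v, u) = (-24/11, -69/11).
The Hessian has R_{vv} = 10, R_{uu} = 2, R_{vu} = -3, giving D = 11 > 0 with R_{vv} > 0, so the point is a local minimum.
R(-24/11, -69/11) = -342/11.

-342/11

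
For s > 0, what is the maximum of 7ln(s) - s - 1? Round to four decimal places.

5.6214

f'(s) = 7/s − 1 = 0 gives s = 7.
f''(s) = -7/s², which is negative for s > 0, so this is a local maximum.
f(7) = 7·ln(7) - 7 - 1 ≈ 5.6214.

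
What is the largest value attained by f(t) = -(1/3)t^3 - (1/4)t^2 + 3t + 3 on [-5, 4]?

281/12

Differentiating, f'(t) = -t^2 - (1/2)t + 3; which vanishes at t = -2 and t = 3/2.
Compare values at every candidate in [-5, 4]: f(-5) = 281/12, f(-2) = -4/3, f(3/2) = 93/16, f(4) = -31/3.
The maximum over the interval is 281/12, attained at t = -5.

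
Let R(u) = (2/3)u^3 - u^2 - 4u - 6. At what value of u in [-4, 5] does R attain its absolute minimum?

-4

The derivative is 2u^2 - 2u - 4, which vanishes at u = -1 and u = 2.
Evaluating at the critical points and endpoints: R(-4) = -146/3; R(-1) = -11/3; R(2) = -38/3; R(5) = 97/3.
Hence the absolute minimum is -146/3 at u = -4.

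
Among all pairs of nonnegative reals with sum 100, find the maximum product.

With x + y = 100, the product is P(x) = x(100 − x).
P'(x) = 100 − 2x = 0 gives x = 50; P'' = −2 < 0, so this is the maximum.
P = 50·50 = 2500.

2500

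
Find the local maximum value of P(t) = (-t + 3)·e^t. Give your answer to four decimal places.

Differentiating with the product rule gives P'(t) = (-t + 2)·e^t. Since e^t > 0, the only critical point is t = 2.
P''(2) has the same sign as -1 < 0, so this is a local maximum.
P(2) = (1)·e^(2) ≈ 7.3891.

7.3891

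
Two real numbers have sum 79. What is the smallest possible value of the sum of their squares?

With a + b = 79, a^2 + b^2 = a^2 + (79 − a)^2.
The derivative 2a − 2(79 − a) = 4a − 158 vanishes at a = 79/2; second derivative 4 > 0, a minimum.
The minimum is 2·(79/2)^2 = 6241/2.

6241/2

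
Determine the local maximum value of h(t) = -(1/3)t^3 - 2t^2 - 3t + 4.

h'(t) = -t^2 - 4t - 3. Setting h'(t) = 0 gives t ∈ {-3, -1}.
Second-derivative test with h''(t) = -2t - 4: h''(-3) = 2 > 0 ⇒ local minimum; h''(-1) = -2 < 0 ⇒ local maximum.
The local maximum is h(-1) = 16/3.

16/3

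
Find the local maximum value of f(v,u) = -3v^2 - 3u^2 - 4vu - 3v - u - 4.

∂f/∂v = -6v - 4u - 3 = 0 and ∂f/∂u = -4v - 6u - 1 = 0, so (v, u) = (-7/10, 3/10).
The Hessian has f_{vv} = -6, f_{uu} = -6, f_{vu} = -4, giving D = 20 > 0 with f_{vv} < 0, so the point is a local maximum.
f(-7/10, 3/10) = -31/10.

-31/10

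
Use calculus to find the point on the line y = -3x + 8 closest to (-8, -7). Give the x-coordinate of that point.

37/10

Minimize D(x)^2 = (x + 8)^2 + (-3x + 15)^2.
d/dx[D^2] = 2(x + 8) + 2·(-3)·(-3x + 15) = 0 ⇒ x = 37/10.
Then y = -31/10 and the distance is √(1521/10) ≈ 12.3329.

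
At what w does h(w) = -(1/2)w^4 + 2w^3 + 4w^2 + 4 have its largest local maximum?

h'(w) = -2w^3 + 6w^2 + 8w. Setting h'(w) = 0 gives w ∈ {-1, 0, 4}.
Second-derivative test with h''(w) = -6w^2 + 12w + 8: h''(-1) = -10 < 0 ⇒ local maximum; h''(0) = 8 > 0 ⇒ local minimum; h''(4) = -40 < 0 ⇒ local maximum.
So the largest local maximum value is h(4) = 68.

4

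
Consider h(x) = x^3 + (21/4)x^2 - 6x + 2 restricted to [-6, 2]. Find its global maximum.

h'(x) = 3x^2 + (21/2)x - 6, which vanishes at x = -4 and x = 1/2.
Candidates: h(-6) = 11, h(-4) = 46, h(1/2) = 7/16, h(2) = 19.
Hence the absolute maximum is 46 at x = -4.

46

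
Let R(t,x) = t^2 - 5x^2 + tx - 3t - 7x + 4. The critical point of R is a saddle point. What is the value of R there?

67/21

∂R/∂t = 2t + x - 3 = 0 and ∂R/∂x = t - 10x - 7 = 0, so (t, x) = (37/21, -11/21).
The Hessian has R_{tt} = 2, R_{xx} = -10, R_{tx} = 1, giving D = -21 < 0, so the point is a saddle point.
R(37/21, -11/21) = 67/21.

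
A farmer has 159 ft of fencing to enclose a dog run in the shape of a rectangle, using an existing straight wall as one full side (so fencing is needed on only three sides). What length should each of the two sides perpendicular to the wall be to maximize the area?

Let the sides perpendicular to the wall have length x and the parallel side y, so 2x + y = 159 and the area is A = xy = x(159 − 2x).
A'(x) = 159 − 4x = 0 gives x = 159/4, and A''(x) = −4 < 0 confirms a maximum.
Then y = 159 − 2·159/4 = 159/2 and A = 25281/8.

159/4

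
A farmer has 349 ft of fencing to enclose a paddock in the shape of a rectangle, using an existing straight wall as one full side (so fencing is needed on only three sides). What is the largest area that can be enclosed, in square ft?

Let the sides perpendicular to the wall have length x and the parallel side y, so 2x + y = 349 and the area is A = xy = x(349 − 2x).
A'(x) = 349 − 4x = 0 gives x = 349/4, and A''(x) = −4 < 0 confirms a maximum.
Then y = 349 − 2·349/4 = 349/2 and A = 121801/8.

121801/8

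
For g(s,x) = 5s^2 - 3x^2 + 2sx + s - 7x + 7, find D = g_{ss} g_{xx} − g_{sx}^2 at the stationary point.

∂g/∂s = 10s + 2x + 1 = 0 and ∂g/∂x = 2s - 6x - 7 = 0, so (s, x) = (1/8, -9/8).
The Hessian has g_{ss} = 10, g_{xx} = -6, g_{sx} = 2, giving D = -64 < 0, so the point is a saddle point.
D = (10)·(-6) − (2)^2 = -64.

-64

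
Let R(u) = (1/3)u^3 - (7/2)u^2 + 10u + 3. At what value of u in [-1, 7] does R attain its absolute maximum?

7

The derivative is u^2 - 7u + 10, which vanishes at u = 2 and u = 5.
Candidates: R(-1) = -65/6; R(2) = 35/3; R(5) = 43/6; R(7) = 95/6.
The maximum over the interval is 95/6, attained at u = 7.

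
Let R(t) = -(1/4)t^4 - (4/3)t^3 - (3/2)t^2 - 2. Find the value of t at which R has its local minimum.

-1

Critical points: R'(t) = -t^3 - 4t^2 - 3t vanishes at t = -3, -1, 0.
Second-derivative test with R''(t) = -3t^2 - 8t - 3: R''(-3) = -6 < 0 ⇒ local maximum; R''(-1) = 2 > 0 ⇒ local minimum; R''(0) = -3 < 0 ⇒ local maximum.
Thus R has its local minimum at t = -1, with value -29/12.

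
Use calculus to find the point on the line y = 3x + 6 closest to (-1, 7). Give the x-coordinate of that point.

1/5

Minimize D(x)^2 = (x + 1)^2 + (3x - 1)^2.
d/dx[D^2] = 2(x + 1) + 2·3·(3x - 1) = 0 ⇒ x = 1/5.
Then y = 33/5 and the distance is √(8/5) ≈ 1.2649.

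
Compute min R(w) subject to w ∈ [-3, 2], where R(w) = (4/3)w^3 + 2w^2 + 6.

-12

R'(w) = 4w^2 + 4w, which vanishes at w = -1 and w = 0.
Compare values at every candidate in [-3, 2]: R(-3) = -12,  R(-1) = 20/3,  R(0) = 6,  R(2) = 74/3.
The minimum over the interval is -12, attained at w = -3.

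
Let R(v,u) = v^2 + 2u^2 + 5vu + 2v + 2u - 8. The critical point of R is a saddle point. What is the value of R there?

∂R/∂v = 2v + 5u + 2 = 0 and ∂R/∂u = 5v + 4u + 2 = 0, so (v, u) = (-2/17, -6/17).
The Hessian has R_{vv} = 2, R_{uu} = 4, R_{vu} = 5, giving D = -17 < 0, so the point is a saddle point.
R(-2/17, -6/17) = -144/17.

-144/17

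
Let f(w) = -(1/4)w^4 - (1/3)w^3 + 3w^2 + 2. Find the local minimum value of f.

2

f'(w) = -w^3 - w^2 + 6w. Setting f'(w) = 0 gives w ∈ {-3, 0, 2}.
Second-derivative test with f''(w) = -3w^2 - 2w + 6: f''(-3) = -15 < 0 ⇒ local maximum; f''(0) = 6 > 0 ⇒ local minimum; f''(2) = -10 < 0 ⇒ local maximum.
Thus f has its local minimum at w = 0, with value 2.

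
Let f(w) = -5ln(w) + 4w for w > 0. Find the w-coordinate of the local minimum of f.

f'(w) = -5/w + 4 = 0 gives w = 5/4.
f''(w) = 5/w², which is positive for w > 0, so this is a local minimum.
f(5/4) = -5·ln(5/4) + 5 ≈ 3.8843.

5/4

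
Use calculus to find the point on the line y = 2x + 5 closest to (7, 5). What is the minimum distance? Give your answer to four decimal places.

Minimize D(x)^2 = (x - 7)^2 + (2x)^2.
d/dx[D^2] = 2(x - 7) + 2·2·(2x) = 0 ⇒ x = 7/5.
Then y = 39/5 and the distance is √(196/5) ≈ 6.2610.

6.2610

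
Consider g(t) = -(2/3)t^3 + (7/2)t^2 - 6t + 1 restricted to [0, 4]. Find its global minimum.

-29/3

The derivative is -2t^2 + 7t - 6, which vanishes at t = 3/2 and t = 2.
Evaluating at the critical points and endpoints: g(0) = 1, g(3/2) = -19/8, g(2) = -7/3, g(4) = -29/3.
So the minimum is g(4) = -29/3.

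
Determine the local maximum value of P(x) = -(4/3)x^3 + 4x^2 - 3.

P'(x) = -4x^2 + 8x. Setting P'(x) = 0 gives x ∈ {0, 2}.
Second-derivative test with P''(x) = -8x + 8: P''(0) = 8 > 0 ⇒ local minimum; P''(2) = -8 < 0 ⇒ local maximum.
The local maximum is P(2) = 7/3.

7/3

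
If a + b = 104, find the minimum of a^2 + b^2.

With a + b = 104, a^2 + b^2 = a^2 + (104 − a)^2.
The derivative 2a − 2(104 − a) = 4a − 208 vanishes at a = 52; second derivative 4 > 0, a minimum.
The minimum is 2·(52)^2 = 5408.

5408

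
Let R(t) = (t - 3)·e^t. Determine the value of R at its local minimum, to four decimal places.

-7.3891

By the product rule, R'(t) = (t - 2)·e^t. Since e^t > 0, the only critical point is t = 2.
R''(2) has the same sign as 1 > 0, so this is a local minimum.
R(2) = (-1)·e^(2) ≈ -7.3891.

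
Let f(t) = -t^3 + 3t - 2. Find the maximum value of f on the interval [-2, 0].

Differentiating, f'(t) = -3t^2 + 3; whose only zero in [-2, 0] is t = -1.
Evaluating at the critical points and endpoints: f(-2) = 0, f(-1) = -4, f(0) = -2.
So the maximum is f(-2) = 0.

0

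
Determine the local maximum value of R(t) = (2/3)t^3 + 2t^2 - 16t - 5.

145/3

Critical points: R'(t) = 2t^2 + 4t - 16 vanishes at t = -4, 2.
R''(t) = 4t + 4. R''(-4) = -12 < 0 ⇒ local maximum; R''(2) = 12 > 0 ⇒ local minimum.
Thus R has its local maximum at t = -4, with value 145/3.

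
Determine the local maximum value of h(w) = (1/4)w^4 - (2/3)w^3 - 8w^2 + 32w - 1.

89/3

h'(w) = w^3 - 2w^2 - 16w + 32. Setting h'(w) = 0 gives w ∈ {-4, 2, 4}.
h''(w) = 3w^2 - 4w - 16. h''(-4) = 48 > 0 ⇒ local minimum; h''(2) = -12 < 0 ⇒ local maximum; h''(4) = 16 > 0 ⇒ local minimum.
Thus h has its local maximum at w = 2, with value 89/3.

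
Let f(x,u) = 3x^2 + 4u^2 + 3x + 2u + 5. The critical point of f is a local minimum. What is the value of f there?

∂f/∂x = 6x + 3 = 0 and ∂f/∂u = 8u + 2 = 0, so (x, u) = (-1/2, -1/4).
The Hessian has f_{xx} = 6, f_{uu} = 8, f_{xu} = 0, giving D = 48 > 0 with f_{xx} > 0, so the point is a local minimum.
f(-1/2, -1/4) = 4.

4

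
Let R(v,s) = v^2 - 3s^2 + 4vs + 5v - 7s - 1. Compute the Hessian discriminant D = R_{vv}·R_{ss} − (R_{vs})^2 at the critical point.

∂R/∂v = 2v + 4s + 5 = 0 and ∂R/∂s = 4v - 6s - 7 = 0, so (v, s) = (-1/14, -17/14).
The Hessian has R_{vv} = 2, R_{ss} = -6, R_{vs} = 4, giving D = -28 < 0, so the point is a saddle point.
D = (2)·(-6) − (4)^2 = -28.

-28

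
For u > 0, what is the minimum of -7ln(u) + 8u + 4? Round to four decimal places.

11.9347

g'(u) = -7/u + 8 = 0 gives u = 7/8.
g''(u) = 7/u², which is positive for u > 0, so this is a local minimum.
g(7/8) = -7·ln(7/8) + 7 + 4 ≈ 11.9347.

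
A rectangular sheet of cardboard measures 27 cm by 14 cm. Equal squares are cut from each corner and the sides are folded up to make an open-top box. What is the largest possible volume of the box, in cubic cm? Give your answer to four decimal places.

With cut size x, the volume is V(x) = x(27 − 2x)(14 − 2x) for 0 < x < 7.
V'(x) = 12x^2 − 164x + 378. Setting V'(x) = 0 gives x ≈ 2.9353 (the root in (0, 7)).
V''(x) = 24x − 164 is negative there, so this is the maximum; V ≈ 504.1946.

504.1946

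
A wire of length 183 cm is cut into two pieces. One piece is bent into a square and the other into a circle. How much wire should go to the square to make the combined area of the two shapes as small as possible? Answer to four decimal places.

102.4981

Let x be the length used for the square. Square side x/4; circle radius (183−x)/(2π).
A(x) = (x/4)² + π·((183−x)/(2π))² = x²/16 + (183−x)²/(4π) for 0 ≤ x ≤ 183. A'(x) = x/8 − (183−x)/(2π) = 0 gives x = 4·183/(π+4) ≈ 102.4981.
A'' = 1/8 + 1/(2π) > 0, so this gives the minimum combined area; x ≈ 102.4981 cm to the square.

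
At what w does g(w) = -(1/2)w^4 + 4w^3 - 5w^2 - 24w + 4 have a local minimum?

Critical points: g'(w) = -2w^3 + 12w^2 - 10w - 24 vanishes at w = -1, 3, 4.
Second-derivative test with g''(w) = -6w^2 + 24w - 10: g''(-1) = -40 < 0 ⇒ local maximum; g''(3) = 8 > 0 ⇒ local minimum; g''(4) = -10 < 0 ⇒ local maximum.
Thus g has its local minimum at w = 3, with value -91/2.

3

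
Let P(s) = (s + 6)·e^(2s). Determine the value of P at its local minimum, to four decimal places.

Differentiating with the product rule gives P'(s) = (2s + 13)·e^(2s). Since e^(2s) > 0, the only critical point is s = -13/2.
P''(-13/2) has the same sign as 2 > 0, so this is a local minimum.
P(-13/2) = (-1/2)·e^(-13) ≈ -0.0000.

-0.0000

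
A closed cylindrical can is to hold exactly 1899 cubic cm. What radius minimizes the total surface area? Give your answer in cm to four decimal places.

6.7109

With radius r and height h, πr²h = 1899 so h = 1899/(πr²), and S(r) = 2πr² + 2πrh = 2πr² + 2·1899/r.
S'(r) = 4πr − 2·1899/r² = 0 ⇒ r³ = 1899/(2π), so r ≈ 6.7109 and h = 2r ≈ 13.4218.
S''(r) = 4π + 4·1899/r³ > 0, so this is the minimum; S ≈ 848.9156.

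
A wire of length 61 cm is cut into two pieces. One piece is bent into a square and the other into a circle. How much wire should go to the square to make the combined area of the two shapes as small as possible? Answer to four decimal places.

34.1660

Let x be the length used for the square. Square side x/4; circle radius (61−x)/(2π).
A(x) = (x/4)² + π·((61−x)/(2π))² = x²/16 + (61−x)²/(4π) for 0 ≤ x ≤ 61. A'(x) = x/8 − (61−x)/(2π) = 0 gives x = 4·61/(π+4) ≈ 34.1660.
A'' = 1/8 + 1/(2π) > 0, so this gives the minimum combined area; x ≈ 34.1660 cm to the square.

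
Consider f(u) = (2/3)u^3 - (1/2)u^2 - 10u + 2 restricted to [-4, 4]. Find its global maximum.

44/3

The derivative is 2u^2 - u - 10, which vanishes at u = -2 and u = 5/2.
Compare values at every candidate in [-4, 4]: f(-4) = -26/3; f(-2) = 44/3; f(5/2) = -377/24; f(4) = -10/3.
The maximum over the interval is 44/3, attained at u = -2.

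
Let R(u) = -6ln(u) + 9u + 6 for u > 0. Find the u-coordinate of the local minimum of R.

2/3

R'(u) = -6/u + 9 = 0 gives u = 2/3.
R''(u) = 6/u², which is positive for u > 0, so this is a local minimum.
R(2/3) = -6·ln(2/3) + 6 + 6 ≈ 14.4328.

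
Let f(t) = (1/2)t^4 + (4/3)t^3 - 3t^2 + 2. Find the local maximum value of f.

f'(t) = 2t^3 + 4t^2 - 6t = 0 at t = -3, 0, 1.
Second-derivative test with f''(t) = 6t^2 + 8t - 6: f''(-3) = 24 > 0 ⇒ local minimum; f''(0) = -6 < 0 ⇒ local maximum; f''(1) = 8 > 0 ⇒ local minimum.
The local maximum is f(0) = 2.

2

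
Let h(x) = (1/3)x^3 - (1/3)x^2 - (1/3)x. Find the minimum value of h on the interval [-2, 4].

h'(x) = x^2 - (2/3)x - 1/3, which vanishes at x = -1/3 and x = 1.
Compare values at every candidate in [-2, 4]: h(-2) = -10/3; h(-1/3) = 5/81; h(1) = -1/3; h(4) = 44/3.
The minimum over the interval is -10/3, attained at x = -2.

-10/3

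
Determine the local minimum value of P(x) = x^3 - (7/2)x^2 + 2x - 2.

-4

P'(x) = 3x^2 - 7x + 2 = 0 at x = 1/3, 2.
P''(x) = 6x - 7. P''(1/3) = -5 < 0 ⇒ local maximum; P''(2) = 5 > 0 ⇒ local minimum.
So the local minimum value is P(2) = -4.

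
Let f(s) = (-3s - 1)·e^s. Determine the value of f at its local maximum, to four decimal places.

Differentiating with the product rule gives f'(s) = (-3s - 4)·e^s. Since e^s > 0, the only critical point is s = -4/3.
f''(-4/3) has the same sign as -3 < 0, so this is a local maximum.
f(-4/3) = (3)·e^(-4/3) ≈ 0.7908.

0.7908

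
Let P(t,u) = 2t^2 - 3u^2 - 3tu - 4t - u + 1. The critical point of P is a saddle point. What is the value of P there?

-1/33

∂P/∂t = 4t - 3u - 4 = 0 and ∂P/∂u = -3t - 6u - 1 = 0, so (t, u) = (7/11, -16/33).
The Hessian has P_{tt} = 4, P_{uu} = -6, P_{tu} = -3, giving D = -33 < 0, so the point is a saddle point.
P(7/11, -16/33) = -1/33.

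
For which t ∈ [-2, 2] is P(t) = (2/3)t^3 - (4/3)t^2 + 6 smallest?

The derivative is 2t^2 - (8/3)t, which vanishes at t = 0 and t = 4/3.
Candidates: P(-2) = -14/3, P(0) = 6, P(4/3) = 422/81, P(2) = 6.
Hence the absolute minimum is -14/3 at t = -2.

-2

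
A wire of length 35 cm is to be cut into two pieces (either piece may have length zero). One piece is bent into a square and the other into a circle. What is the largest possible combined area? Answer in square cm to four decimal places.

Let x be the length used for the square. Square side x/4; circle radius (35−x)/(2π).
A(x) = (x/4)² + π·((35−x)/(2π))² = x²/16 + (35−x)²/(4π) for 0 ≤ x ≤ 35. A'(x) = x/8 − (35−x)/(2π) = 0 gives x = 4·35/(π+4) ≈ 19.6035.
A'' > 0, so the interior critical point is a minimum; the maximum is at an endpoint. A(0) = 97.4824 and A(35) = 76.5625, so the largest area is 97.4824.

97.4824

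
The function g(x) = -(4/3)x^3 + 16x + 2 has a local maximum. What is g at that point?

70/3

Critical points: g'(x) = -4x^2 + 16 vanishes at x = -2, 2.
Second-derivative test with g''(x) = -8x: g''(-2) = 16 > 0 ⇒ local minimum; g''(2) = -16 < 0 ⇒ local maximum.
The local maximum is g(2) = 70/3.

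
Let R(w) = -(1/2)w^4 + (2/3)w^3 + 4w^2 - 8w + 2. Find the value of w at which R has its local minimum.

Critical points: R'(w) = -2w^3 + 2w^2 + 8w - 8 vanishes at w = -2, 1, 2.
Since R''(w) = -6w^2 + 4w + 8, we get R''(-2) = -24 < 0 ⇒ local maximum; R''(1) = 6 > 0 ⇒ local minimum; R''(2) = -8 < 0 ⇒ local maximum.
So the local minimum value is R(1) = -11/6.

1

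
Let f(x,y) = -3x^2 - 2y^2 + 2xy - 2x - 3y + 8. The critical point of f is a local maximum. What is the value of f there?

207/20

∂f/∂x = -6x + 2y - 2 = 0 and ∂f/∂y = 2x - 4y - 3 = 0, so (x, y) = (-7/10, -11/10).
The Hessian has f_{xx} = -6, f_{yy} = -4, f_{xy} = 2, giving D = 20 > 0 with f_{xx} < 0, so the point is a local maximum.
f(-7/10, -11/10) = 207/20.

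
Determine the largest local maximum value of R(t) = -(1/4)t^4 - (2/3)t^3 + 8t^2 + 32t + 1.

451/3

R'(t) = -t^3 - 2t^2 + 16t + 32. Setting R'(t) = 0 gives t ∈ {-4, -2, 4}.
Since R''(t) = -3t^2 - 4t + 16, we get R''(-4) = -16 < 0 ⇒ local maximum; R''(-2) = 12 > 0 ⇒ local minimum; R''(4) = -48 < 0 ⇒ local maximum.
So the largest local maximum value is R(4) = 451/3.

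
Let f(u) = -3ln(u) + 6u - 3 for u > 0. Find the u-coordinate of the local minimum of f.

1/2

f'(u) = -3/u + 6 = 0 gives u = 1/2.
f''(u) = 3/u², which is positive for u > 0, so this is a local minimum.
f(1/2) = -3·ln(1/2) + 3 - 3 ≈ 2.0794.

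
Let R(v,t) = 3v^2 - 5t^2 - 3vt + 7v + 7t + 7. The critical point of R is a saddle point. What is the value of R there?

532/69

∂R/∂v = 6v - 3t + 7 = 0 and ∂R/∂t = -3v - 10t + 7 = 0, so (v, t) = (-49/69, 21/23).
The Hessian has R_{vv} = 6, R_{tt} = -10, R_{vt} = -3, giving D = -69 < 0, so the point is a saddle point.
R(-49/69, 21/23) = 532/69.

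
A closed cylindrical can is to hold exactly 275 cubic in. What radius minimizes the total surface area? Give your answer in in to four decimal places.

With radius r and height h, πr²h = 275 so h = 275/(πr²), and S(r) = 2πr² + 2πrh = 2πr² + 2·275/r.
S'(r) = 4πr − 2·275/r² = 0 ⇒ r³ = 275/(2π), so r ≈ 3.5241 and h = 2r ≈ 7.0482.
S''(r) = 4π + 4·275/r³ > 0, so this is the minimum; S ≈ 234.1009.

3.5241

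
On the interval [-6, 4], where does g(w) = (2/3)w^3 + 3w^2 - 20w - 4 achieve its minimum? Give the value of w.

2

Differentiating, g'(w) = 2w^2 + 6w - 20; which vanishes at w = -5 and w = 2.
Candidates: g(-6) = 80,  g(-5) = 263/3,  g(2) = -80/3,  g(4) = 20/3.
So the minimum is g(2) = -80/3.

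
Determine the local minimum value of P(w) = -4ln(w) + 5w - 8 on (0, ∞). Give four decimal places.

-3.1074

P'(w) = -4/w + 5 = 0 gives w = 4/5.
P''(w) = 4/w², which is positive for w > 0, so this is a local minimum.
P(4/5) = -4·ln(4/5) + 4 - 8 ≈ -3.1074.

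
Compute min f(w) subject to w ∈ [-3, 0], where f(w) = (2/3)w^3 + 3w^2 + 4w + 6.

3

f'(w) = 2w^2 + 6w + 4, which vanishes at w = -2 and w = -1.
Evaluating at the critical points and endpoints: f(-3) = 3, f(-2) = 14/3, f(-1) = 13/3, f(0) = 6.
Hence the absolute minimum is 3 at w = -3.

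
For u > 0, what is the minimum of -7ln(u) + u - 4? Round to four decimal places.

-10.6214

g'(u) = -7/u + 1 = 0 gives u = 7.
g''(u) = 7/u², which is positive for u > 0, so this is a local minimum.
g(7) = -7·ln(7) + 7 - 4 ≈ -10.6214.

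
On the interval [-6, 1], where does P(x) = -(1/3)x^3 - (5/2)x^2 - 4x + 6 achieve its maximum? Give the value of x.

Differentiating, P'(x) = -x^2 - 5x - 4; which vanishes at x = -4 and x = -1.
Evaluating at the critical points and endpoints: P(-6) = 12,  P(-4) = 10/3,  P(-1) = 47/6,  P(1) = -5/6.
Hence the absolute maximum is 12 at x = -6.

-6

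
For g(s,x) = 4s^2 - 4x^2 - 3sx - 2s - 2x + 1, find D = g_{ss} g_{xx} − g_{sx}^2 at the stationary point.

-73

∂g/∂s = 8s - 3x - 2 = 0 and ∂g/∂x = -3s - 8x - 2 = 0, so (s, x) = (10/73, -22/73).
The Hessian has g_{ss} = 8, g_{xx} = -8, g_{sx} = -3, giving D = -73 < 0, so the point is a saddle point.
D = (8)·(-8) − (-3)^2 = -73.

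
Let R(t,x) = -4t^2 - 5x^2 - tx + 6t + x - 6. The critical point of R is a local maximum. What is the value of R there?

-296/79

∂R/∂t = -8t - x + 6 = 0 and ∂R/∂x = -t - 10x + 1 = 0, so (t, x) = (59/79, 2/79).
The Hessian has R_{tt} = -8, R_{xx} = -10, R_{tx} = -1, giving D = 79 > 0 with R_{tt} < 0, so the point is a local maximum.
R(59/79, 2/79) = -296/79.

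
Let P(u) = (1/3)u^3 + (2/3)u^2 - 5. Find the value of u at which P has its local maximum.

-4/3

P'(u) = u^2 + (4/3)u = 0 at u = -4/3, 0.
Second-derivative test with P''(u) = 2u + 4/3: P''(-4/3) = -4/3 < 0 ⇒ local maximum; P''(0) = 4/3 > 0 ⇒ local minimum.
So the local maximum value is P(-4/3) = -373/81.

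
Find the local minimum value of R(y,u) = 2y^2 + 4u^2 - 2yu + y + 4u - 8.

∂R/∂y = 4y - 2u + 1 = 0 and ∂R/∂u = -2y + 8u + 4 = 0, so (y, u) = (-4/7, -9/14).
The Hessian has R_{yy} = 4, R_{uu} = 8, R_{yu} = -2, giving D = 28 > 0 with R_{yy} > 0, so the point is a local minimum.
R(-4/7, -9/14) = -67/7.

-67/7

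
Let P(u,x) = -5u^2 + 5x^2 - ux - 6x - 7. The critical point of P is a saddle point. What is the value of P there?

∂P/∂u = -10u - x = 0 and ∂P/∂x = -u + 10x - 6 = 0, so (u, x) = (-6/101, 60/101).
The Hessian has P_{uu} = -10, P_{xx} = 10, P_{ux} = -1, giving D = -101 < 0, so the point is a saddle point.
P(-6/101, 60/101) = -887/101.

-887/101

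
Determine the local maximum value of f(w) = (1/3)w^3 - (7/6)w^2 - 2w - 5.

-347/81

f'(w) = w^2 - (7/3)w - 2. Setting f'(w) = 0 gives w ∈ {-2/3, 3}.
f''(w) = 2w - 7/3. f''(-2/3) = -11/3 < 0 ⇒ local maximum; f''(3) = 11/3 > 0 ⇒ local minimum.
The local maximum is f(-2/3) = -347/81.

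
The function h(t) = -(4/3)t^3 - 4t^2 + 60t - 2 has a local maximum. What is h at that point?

h'(t) = -4t^2 - 8t + 60. Setting h'(t) = 0 gives t ∈ {-5, 3}.
h''(t) = -8t - 8. h''(-5) = 32 > 0 ⇒ local minimum; h''(3) = -32 < 0 ⇒ local maximum.
So the local maximum value is h(3) = 106.

106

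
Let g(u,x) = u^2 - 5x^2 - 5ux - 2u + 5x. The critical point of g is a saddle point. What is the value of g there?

-1

∂g/∂u = 2u - 5x - 2 = 0 and ∂g/∂x = -5u - 10x + 5 = 0, so (u, x) = (1, 0).
The Hessian has g_{uu} = 2, g_{xx} = -10, g_{ux} = -5, giving D = -45 < 0, so the point is a saddle point.
g(1, 0) = -1.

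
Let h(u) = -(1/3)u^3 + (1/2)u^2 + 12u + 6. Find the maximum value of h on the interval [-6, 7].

122/3

h'(u) = -u^2 + u + 12, which vanishes at u = -3 and u = 4.
Compare values at every candidate in [-6, 7]: h(-6) = 24, h(-3) = -33/2, h(4) = 122/3, h(7) = 1/6.
The maximum over the interval is 122/3, attained at u = 4.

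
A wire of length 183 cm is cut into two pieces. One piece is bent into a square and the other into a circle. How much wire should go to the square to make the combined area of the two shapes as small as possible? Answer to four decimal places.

102.4981

Let x be the length used for the square. Square side x/4; circle radius (183−x)/(2π).
A(x) = (x/4)² + π·((183−x)/(2π))² = x²/16 + (183−x)²/(4π) for 0 ≤ x ≤ 183. A'(x) = x/8 − (183−x)/(2π) = 0 gives x = 4·183/(π+4) ≈ 102.4981.
A'' = 1/8 + 1/(2π) > 0, so this gives the minimum combined area; x ≈ 102.4981 cm to the square.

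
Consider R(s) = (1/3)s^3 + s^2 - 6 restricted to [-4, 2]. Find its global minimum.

R'(s) = s^2 + 2s, which vanishes at s = -2 and s = 0.
Compare values at every candidate in [-4, 2]: R(-4) = -34/3,  R(-2) = -14/3,  R(0) = -6,  R(2) = 2/3.
Hence the absolute minimum is -34/3 at s = -4.

-34/3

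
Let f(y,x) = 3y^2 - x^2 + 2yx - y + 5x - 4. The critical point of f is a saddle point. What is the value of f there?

∂f/∂y = 6y + 2x - 1 = 0 and ∂f/∂x = 2y - 2x + 5 = 0, so (y, x) = (-1/2, 2).
The Hessian has f_{yy} = 6, f_{xx} = -2, f_{yx} = 2, giving D = -16 < 0, so the point is a saddle point.
f(-1/2, 2) = 5/4.

5/4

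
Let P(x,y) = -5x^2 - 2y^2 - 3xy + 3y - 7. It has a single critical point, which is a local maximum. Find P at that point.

-172/31

∂P/∂x = -10x - 3y = 0 and ∂P/∂y = -3x - 4y + 3 = 0, so (x, y) = (-9/31, 30/31).
The Hessian has P_{xx} = -10, P_{yy} = -4, P_{xy} = -3, giving D = 31 > 0 with P_{xx} < 0, so the point is a local maximum.
P(-9/31, 30/31) = -172/31.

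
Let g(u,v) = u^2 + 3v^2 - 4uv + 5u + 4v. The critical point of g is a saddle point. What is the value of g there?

171/4

∂g/∂u = 2u - 4v + 5 = 0 and ∂g/∂v = -4u + 6v + 4 = 0, so (u, v) = (23/2, 7).
The Hessian has g_{uu} = 2, g_{vv} = 6, g_{uv} = -4, giving D = -4 < 0, so the point is a saddle point.
g(23/2, 7) = 171/4.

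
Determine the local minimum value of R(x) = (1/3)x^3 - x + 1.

1/3

Critical points: R'(x) = x^2 - 1 vanishes at x = -1, 1.
Second-derivative test with R''(x) = 2x: R''(-1) = -2 < 0 ⇒ local maximum; R''(1) = 2 > 0 ⇒ local minimum.
Thus R has its local minimum at x = 1, with value 1/3.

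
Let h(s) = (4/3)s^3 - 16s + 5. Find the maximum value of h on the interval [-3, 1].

The derivative is 4s^2 - 16, whose only zero in [-3, 1] is s = -2.
Evaluating at the critical points and endpoints: h(-3) = 17,  h(-2) = 79/3,  h(1) = -29/3.
So the maximum is h(-2) = 79/3.

79/3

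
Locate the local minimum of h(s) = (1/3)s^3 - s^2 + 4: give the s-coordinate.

Critical points: h'(s) = s^2 - 2s vanishes at s = 0, 2.
h''(s) = 2s - 2. h''(0) = -2 < 0 ⇒ local maximum; h''(2) = 2 > 0 ⇒ local minimum.
Thus h has its local minimum at s = 2, with value 8/3.

2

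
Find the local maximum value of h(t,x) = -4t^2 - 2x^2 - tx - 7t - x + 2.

∂h/∂t = -8t - x - 7 = 0 and ∂h/∂x = -t - 4x - 1 = 0, so (t, x) = (-27/31, -1/31).
The Hessian has h_{tt} = -8, h_{xx} = -4, h_{tx} = -1, giving D = 31 > 0 with h_{tt} < 0, so the point is a local maximum.
h(-27/31, -1/31) = 157/31.

157/31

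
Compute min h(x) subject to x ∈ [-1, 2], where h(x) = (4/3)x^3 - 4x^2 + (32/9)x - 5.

Differentiating, h'(x) = 4x^2 - 8x + 32/9; which vanishes at x = 2/3 and x = 4/3.
Evaluating at the critical points and endpoints: h(-1) = -125/9,  h(2/3) = -325/81,  h(4/3) = -341/81,  h(2) = -29/9.
So the minimum is h(-1) = -125/9.

-125/9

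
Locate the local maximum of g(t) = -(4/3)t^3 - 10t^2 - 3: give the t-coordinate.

g'(t) = -4t^2 - 20t. Setting g'(t) = 0 gives t ∈ {-5, 0}.
Second-derivative test with g''(t) = -8t - 20: g''(-5) = 20 > 0 ⇒ local minimum; g''(0) = -20 < 0 ⇒ local maximum.
So the local maximum value is g(0) = -3.

0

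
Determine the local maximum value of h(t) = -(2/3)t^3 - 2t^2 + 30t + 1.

55

Critical points: h'(t) = -2t^2 - 4t + 30 vanishes at t = -5, 3.
Second-derivative test with h''(t) = -4t - 4: h''(-5) = 16 > 0 ⇒ local minimum; h''(3) = -16 < 0 ⇒ local maximum.
The local maximum is h(3) = 55.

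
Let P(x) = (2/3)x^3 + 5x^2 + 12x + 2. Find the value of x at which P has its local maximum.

-3

P'(x) = 2x^2 + 10x + 12 = 0 at x = -3, -2.
Since P''(x) = 4x + 10, we get P''(-3) = -2 < 0 ⇒ local maximum; P''(-2) = 2 > 0 ⇒ local minimum.
So the local maximum value is P(-3) = -7.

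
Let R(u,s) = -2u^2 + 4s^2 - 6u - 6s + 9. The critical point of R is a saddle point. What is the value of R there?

∂R/∂u = -4u - 6 = 0 and ∂R/∂s = 8s - 6 = 0, so (u, s) = (-3/2, 3/4).
The Hessian has R_{uu} = -4, R_{ss} = 8, R_{us} = 0, giving D = -32 < 0, so the point is a saddle point.
R(-3/2, 3/4) = 45/4.

45/4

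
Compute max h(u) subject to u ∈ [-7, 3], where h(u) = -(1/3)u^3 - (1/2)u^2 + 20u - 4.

Differentiating, h'(u) = -u^2 - u + 20; whose only zero in [-7, 3] is u = -5.
Candidates: h(-7) = -325/6,  h(-5) = -449/6,  h(3) = 85/2.
The maximum over the interval is 85/2, attained at u = 3.

85/2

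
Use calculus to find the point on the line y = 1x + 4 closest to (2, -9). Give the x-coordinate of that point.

-11/2

Minimize D(x)^2 = (x - 2)^2 + (x + 13)^2.
d/dx[D^2] = 2(x - 2) + 2·1·(x + 13) = 0 ⇒ x = -11/2.
Then y = -3/2 and the distance is √(225/2) ≈ 10.6066.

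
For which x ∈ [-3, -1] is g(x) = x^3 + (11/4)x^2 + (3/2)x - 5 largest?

-3/2

The derivative is 3x^2 + (11/2)x + 3/2, whose only zero in [-3, -1] is x = -3/2.
Candidates: g(-3) = -47/4, g(-3/2) = -71/16, g(-1) = -19/4.
So the maximum is g(-3/2) = -71/16.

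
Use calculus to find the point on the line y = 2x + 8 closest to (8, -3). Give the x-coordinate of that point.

Minimize D(x)^2 = (x - 8)^2 + (2x + 11)^2.
d/dx[D^2] = 2(x - 8) + 2·2·(2x + 11) = 0 ⇒ x = -14/5.
Then y = 12/5 and the distance is √(729/5) ≈ 12.0748.

-14/5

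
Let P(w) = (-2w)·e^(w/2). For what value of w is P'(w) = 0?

P'(w) = (-2)·e^(w/2) + (-2w)·(1/2)·e^(w/2) = (-w - 2)·e^(w/2). Since e^(w/2) > 0, the only critical point is w = -2.
P''(-2) has the same sign as -1 < 0, so this is a local maximum.
P(-2) = (4)·e^(-1) ≈ 1.4715.

-2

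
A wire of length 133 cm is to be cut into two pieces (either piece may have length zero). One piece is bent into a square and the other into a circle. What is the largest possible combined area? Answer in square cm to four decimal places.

1407.6459

Let x be the length used for the square. Square side x/4; circle radius (133−x)/(2π).
A(x) = (x/4)² + π·((133−x)/(2π))² = x²/16 + (133−x)²/(4π) for 0 ≤ x ≤ 133. A'(x) = x/8 − (133−x)/(2π) = 0 gives x = 4·133/(π+4) ≈ 74.4932.
A'' > 0, so the interior critical point is a minimum; the maximum is at an endpoint. A(0) = 1407.6459 and A(133) = 1105.5625, so the largest area is 1407.6459.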